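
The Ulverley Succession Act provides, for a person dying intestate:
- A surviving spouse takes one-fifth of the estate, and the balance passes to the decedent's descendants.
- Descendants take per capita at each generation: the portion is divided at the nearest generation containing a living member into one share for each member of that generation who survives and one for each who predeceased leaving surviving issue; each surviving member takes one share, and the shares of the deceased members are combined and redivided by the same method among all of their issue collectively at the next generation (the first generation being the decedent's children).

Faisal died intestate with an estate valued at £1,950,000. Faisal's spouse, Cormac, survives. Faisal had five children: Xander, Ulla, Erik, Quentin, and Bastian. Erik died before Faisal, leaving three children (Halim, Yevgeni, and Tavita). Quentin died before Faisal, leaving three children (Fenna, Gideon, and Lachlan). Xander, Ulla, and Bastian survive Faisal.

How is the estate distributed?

Cormac: £390,000; Xander: £312,000; Ulla: £312,000; Halim: £104,000; Yevgeni: £104,000; Tavita: £104,000; Fenna: £104,000; Gideon: £104,000; Lachlan: £104,000; Bastian: £312,000

Cormac takes one-fifth of £1,950,000 = £390,000. The remaining £1,560,000 passes to the descendants.
The descendants' portion (£1,560,000) is divided at the children's generation into 5 shares of £312,000. Xander, Ulla, and Bastian each take £312,000. The 2 shares of the deceased (Erik and Quentin) are combined into a pool of £624,000.
That pool (£624,000) is divided at the grandchildren's generation equally among Halim, Yevgeni, Tavita, Fenna, Gideon, and Lachlan: £104,000 each.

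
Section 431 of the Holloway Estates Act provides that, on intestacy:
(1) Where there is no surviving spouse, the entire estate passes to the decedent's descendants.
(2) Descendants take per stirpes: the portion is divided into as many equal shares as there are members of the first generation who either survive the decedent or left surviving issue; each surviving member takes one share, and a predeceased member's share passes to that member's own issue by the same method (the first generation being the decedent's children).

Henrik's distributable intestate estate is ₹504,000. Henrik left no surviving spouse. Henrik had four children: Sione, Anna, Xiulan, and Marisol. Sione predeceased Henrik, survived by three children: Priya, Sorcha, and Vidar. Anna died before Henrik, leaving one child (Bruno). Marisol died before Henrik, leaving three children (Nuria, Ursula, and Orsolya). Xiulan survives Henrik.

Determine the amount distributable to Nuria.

Nuria receives ₹42,000.

The entire ₹504,000 passes to the descendants.
That amount (₹504,000) is divided into 4 shares of ₹126,000: Xiulan takes ₹126,000; Sione's ₹126,000 share passes to Sione's issue; Anna's ₹126,000 share passes to Anna's issue; Marisol's ₹126,000 share passes to Marisol's issue.
Sione's share (₹126,000) is divided into 3 shares of ₹42,000: Priya, Sorcha, and Vidar each take ₹42,000.
Anna's share (₹126,000) passes entirely to Bruno.
Marisol's share (₹126,000) is divided into 3 shares of ₹42,000: Nuria, Ursula, and Orsolya each take ₹42,000.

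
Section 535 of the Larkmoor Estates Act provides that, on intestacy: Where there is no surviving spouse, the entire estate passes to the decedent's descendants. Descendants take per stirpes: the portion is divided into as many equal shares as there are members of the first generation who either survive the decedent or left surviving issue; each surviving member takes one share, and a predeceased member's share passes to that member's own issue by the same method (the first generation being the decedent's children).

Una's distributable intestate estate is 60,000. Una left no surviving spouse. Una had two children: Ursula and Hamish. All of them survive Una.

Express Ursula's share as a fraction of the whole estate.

The entire 60,000 passes to the descendants.
That amount (60,000) is divided into 2 shares of 30,000: Ursula and Hamish each take 30,000.

Ursula receives 1/2 of the estate.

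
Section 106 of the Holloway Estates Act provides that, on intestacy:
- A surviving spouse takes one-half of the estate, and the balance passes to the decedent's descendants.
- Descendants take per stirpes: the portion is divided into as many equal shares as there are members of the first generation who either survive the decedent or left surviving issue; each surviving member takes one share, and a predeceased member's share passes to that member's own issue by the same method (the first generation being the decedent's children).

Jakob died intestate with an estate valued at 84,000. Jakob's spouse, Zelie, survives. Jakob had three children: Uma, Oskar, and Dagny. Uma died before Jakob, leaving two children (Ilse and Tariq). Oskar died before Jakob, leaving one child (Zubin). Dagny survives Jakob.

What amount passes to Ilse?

Ilse receives 7,000.

Zelie takes one-half of 84,000 = 42,000. The remaining 42,000 passes to the descendants.
The descendants' portion (42,000) is divided into 3 shares of 14,000: Dagny takes 14,000; Uma's 14,000 share passes to Uma's issue; Oskar's 14,000 share passes to Oskar's issue.
Uma's share (14,000) is divided into 2 shares of 7,000: Ilse and Tariq each take 7,000.
Oskar's share (14,000) passes entirely to Zubin.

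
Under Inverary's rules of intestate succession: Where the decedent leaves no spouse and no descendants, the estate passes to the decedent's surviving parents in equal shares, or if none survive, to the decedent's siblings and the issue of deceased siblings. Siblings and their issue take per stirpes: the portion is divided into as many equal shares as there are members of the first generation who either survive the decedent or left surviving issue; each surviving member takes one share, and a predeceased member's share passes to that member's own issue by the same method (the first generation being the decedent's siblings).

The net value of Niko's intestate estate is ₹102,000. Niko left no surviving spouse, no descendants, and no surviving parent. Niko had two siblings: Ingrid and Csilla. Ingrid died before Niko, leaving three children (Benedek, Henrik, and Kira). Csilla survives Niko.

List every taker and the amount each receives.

Benedek: ₹17,000; Henrik: ₹17,000; Kira: ₹17,000; Csilla: ₹51,000

The entire ₹102,000 passes to the siblings and their issue.
That amount (₹102,000) is divided into 2 shares of ₹51,000: Csilla takes ₹51,000; Ingrid's ₹51,000 share passes to Ingrid's issue.
Ingrid's share (₹51,000) is divided into 3 shares of ₹17,000: Benedek, Henrik, and Kira each take ₹17,000.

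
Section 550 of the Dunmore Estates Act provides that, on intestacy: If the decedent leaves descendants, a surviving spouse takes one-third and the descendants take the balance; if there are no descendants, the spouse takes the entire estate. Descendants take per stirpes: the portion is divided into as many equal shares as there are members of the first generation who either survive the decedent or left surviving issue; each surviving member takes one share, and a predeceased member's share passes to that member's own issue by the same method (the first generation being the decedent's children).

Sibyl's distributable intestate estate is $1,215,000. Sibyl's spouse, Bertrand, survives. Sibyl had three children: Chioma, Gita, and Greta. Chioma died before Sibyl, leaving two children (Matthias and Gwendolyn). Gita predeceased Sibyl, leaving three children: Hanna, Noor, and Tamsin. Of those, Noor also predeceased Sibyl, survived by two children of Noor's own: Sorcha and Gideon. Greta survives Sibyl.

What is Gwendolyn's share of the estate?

Bertrand takes one-third of $1,215,000 = $405,000. The remaining $810,000 passes to the descendants.
The descendants' portion ($810,000) is divided into 3 shares of $270,000: Greta takes $270,000; Chioma's $270,000 share passes to Chioma's issue; Gita's $270,000 share passes to Gita's issue.
Chioma's share ($270,000) is divided into 2 shares of $135,000: Matthias and Gwendolyn each take $135,000.
Gita's share ($270,000) is divided into 3 shares of $90,000: Hanna and Tamsin each take $90,000; Noor's $90,000 share passes to Noor's issue.
Noor's share ($90,000) is divided into 2 shares of $45,000: Sorcha and Gideon each take $45,000.

Gwendolyn receives $135,000.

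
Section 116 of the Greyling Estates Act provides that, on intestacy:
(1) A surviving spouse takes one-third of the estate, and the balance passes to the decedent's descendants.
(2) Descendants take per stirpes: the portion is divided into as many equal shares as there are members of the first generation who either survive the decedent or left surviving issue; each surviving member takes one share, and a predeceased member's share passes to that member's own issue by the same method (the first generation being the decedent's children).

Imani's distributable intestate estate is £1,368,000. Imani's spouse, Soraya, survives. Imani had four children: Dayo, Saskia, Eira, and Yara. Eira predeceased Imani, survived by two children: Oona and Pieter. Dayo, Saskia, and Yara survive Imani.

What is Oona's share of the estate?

Soraya takes one-third of £1,368,000 = £456,000. The remaining £912,000 passes to the descendants.
The descendants' portion (£912,000) is divided into 4 shares of £228,000: Dayo, Saskia, and Yara each take £228,000; Eira's £228,000 share passes to Eira's issue.
Eira's share (£228,000) is divided into 2 shares of £114,000: Oona and Pieter each take £114,000.

Oona receives £114,000.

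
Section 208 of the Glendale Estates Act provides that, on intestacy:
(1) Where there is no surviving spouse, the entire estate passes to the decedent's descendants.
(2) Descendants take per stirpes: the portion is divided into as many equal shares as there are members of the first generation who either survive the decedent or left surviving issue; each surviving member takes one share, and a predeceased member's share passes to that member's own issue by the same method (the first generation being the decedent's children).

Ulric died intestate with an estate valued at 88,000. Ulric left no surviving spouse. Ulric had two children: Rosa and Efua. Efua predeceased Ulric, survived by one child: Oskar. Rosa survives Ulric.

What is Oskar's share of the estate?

The entire 88,000 passes to the descendants.
That amount (88,000) is divided into 2 shares of 44,000: Rosa takes 44,000; Efua's 44,000 share passes to Efua's issue.
Efua's share (44,000) passes entirely to Oskar.

Oskar receives 44,000.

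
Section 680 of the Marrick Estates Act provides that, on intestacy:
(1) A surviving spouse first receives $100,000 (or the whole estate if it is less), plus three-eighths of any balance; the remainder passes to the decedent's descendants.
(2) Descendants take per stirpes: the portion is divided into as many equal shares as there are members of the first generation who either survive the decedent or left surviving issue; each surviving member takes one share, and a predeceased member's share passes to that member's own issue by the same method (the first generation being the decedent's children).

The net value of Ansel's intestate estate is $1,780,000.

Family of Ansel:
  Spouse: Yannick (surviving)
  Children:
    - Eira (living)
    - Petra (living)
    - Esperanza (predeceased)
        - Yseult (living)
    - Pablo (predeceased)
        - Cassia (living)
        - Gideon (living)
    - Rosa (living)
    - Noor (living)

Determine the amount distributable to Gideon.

Gideon receives $87,500.

Yannick first takes $100,000, leaving a balance of $1,680,000. Yannick then takes three-eighths of the balance ($630,000), for a total of $730,000. The remaining $1,050,000 passes to the descendants.
The descendants' portion ($1,050,000) is divided into 6 shares of $175,000: Eira, Petra, Rosa, and Noor each take $175,000; Esperanza's $175,000 share passes to Esperanza's issue; Pablo's $175,000 share passes to Pablo's issue.
Esperanza's share ($175,000) passes entirely to Yseult.
Pablo's share ($175,000) is divided into 2 shares of $87,500: Cassia and Gideon each take $87,500.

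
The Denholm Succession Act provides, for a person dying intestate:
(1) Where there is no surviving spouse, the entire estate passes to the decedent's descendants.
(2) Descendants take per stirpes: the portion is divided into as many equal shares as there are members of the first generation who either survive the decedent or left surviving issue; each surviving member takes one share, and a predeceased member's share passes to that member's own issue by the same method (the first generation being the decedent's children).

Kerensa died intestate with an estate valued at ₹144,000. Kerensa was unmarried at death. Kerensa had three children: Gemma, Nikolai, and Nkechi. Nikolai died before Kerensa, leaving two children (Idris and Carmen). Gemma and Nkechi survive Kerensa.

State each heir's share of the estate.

The entire ₹144,000 passes to the descendants.
That amount (₹144,000) is divided into 3 shares of ₹48,000: Gemma and Nkechi each take ₹48,000; Nikolai's ₹48,000 share passes to Nikolai's issue.
Nikolai's share (₹48,000) is divided into 2 shares of ₹24,000: Idris and Carmen each take ₹24,000.

Gemma: ₹48,000; Idris: ₹24,000; Carmen: ₹24,000; Nkechi: ₹48,000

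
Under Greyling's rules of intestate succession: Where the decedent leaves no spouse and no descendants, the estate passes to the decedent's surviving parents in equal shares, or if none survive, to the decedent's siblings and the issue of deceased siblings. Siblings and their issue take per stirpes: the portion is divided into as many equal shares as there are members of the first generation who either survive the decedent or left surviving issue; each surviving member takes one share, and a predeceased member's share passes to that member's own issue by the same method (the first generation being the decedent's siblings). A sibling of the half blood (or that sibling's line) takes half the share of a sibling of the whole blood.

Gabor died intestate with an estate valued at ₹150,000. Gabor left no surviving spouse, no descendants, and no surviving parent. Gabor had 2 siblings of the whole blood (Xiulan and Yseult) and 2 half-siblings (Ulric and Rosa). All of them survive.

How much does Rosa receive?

Rosa receives ₹25,000.

The entire ₹150,000 passes to the siblings and their issue.
Counting each half-blood sibling's line as half a unit, there are 3 units in ₹150,000, so one unit is ₹50,000. Whole-blood lines (Xiulan and Yseult) take ₹50,000 each; half-blood lines (Ulric and Rosa) take ₹25,000 each.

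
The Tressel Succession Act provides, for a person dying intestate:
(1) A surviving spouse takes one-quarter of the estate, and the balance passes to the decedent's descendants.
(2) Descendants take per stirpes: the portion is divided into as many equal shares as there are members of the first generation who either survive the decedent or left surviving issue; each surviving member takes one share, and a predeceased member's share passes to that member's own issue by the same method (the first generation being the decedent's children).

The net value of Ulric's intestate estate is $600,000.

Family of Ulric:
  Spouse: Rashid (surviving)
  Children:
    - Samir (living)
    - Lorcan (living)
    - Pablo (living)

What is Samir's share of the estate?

Rashid takes one-quarter of $600,000 = $150,000. The remaining $450,000 passes to the descendants.
The descendants' portion ($450,000) is divided into 3 shares of $150,000: Samir, Lorcan, and Pablo each take $150,000.

Samir receives $150,000.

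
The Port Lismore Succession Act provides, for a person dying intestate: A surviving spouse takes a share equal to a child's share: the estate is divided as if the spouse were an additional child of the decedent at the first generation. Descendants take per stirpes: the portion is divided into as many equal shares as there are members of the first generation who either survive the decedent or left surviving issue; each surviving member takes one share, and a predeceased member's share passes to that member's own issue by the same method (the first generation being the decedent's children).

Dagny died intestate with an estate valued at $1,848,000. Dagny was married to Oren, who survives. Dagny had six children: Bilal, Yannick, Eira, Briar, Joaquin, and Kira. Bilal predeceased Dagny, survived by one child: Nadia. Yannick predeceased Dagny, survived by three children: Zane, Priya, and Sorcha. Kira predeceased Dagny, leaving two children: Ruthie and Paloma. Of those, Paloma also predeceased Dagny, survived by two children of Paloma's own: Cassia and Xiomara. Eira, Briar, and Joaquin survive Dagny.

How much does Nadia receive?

The spouse counts as an additional share at the children's level, so there are 7 primary shares of $264,000. Oren takes one such share ($264,000).
The children's combined portion ($1,584,000) is divided into 6 shares of $264,000: Eira, Briar, and Joaquin each take $264,000; Bilal's $264,000 share passes to Bilal's issue; Yannick's $264,000 share passes to Yannick's issue; Kira's $264,000 share passes to Kira's issue.
Bilal's share ($264,000) passes entirely to Nadia.
Yannick's share ($264,000) is divided into 3 shares of $88,000: Zane, Priya, and Sorcha each take $88,000.
Kira's share ($264,000) is divided into 2 shares of $132,000: Ruthie takes $132,000; Paloma's $132,000 share passes to Paloma's issue.
Paloma's share ($132,000) is divided into 2 shares of $66,000: Cassia and Xiomara each take $66,000.

Nadia receives $264,000.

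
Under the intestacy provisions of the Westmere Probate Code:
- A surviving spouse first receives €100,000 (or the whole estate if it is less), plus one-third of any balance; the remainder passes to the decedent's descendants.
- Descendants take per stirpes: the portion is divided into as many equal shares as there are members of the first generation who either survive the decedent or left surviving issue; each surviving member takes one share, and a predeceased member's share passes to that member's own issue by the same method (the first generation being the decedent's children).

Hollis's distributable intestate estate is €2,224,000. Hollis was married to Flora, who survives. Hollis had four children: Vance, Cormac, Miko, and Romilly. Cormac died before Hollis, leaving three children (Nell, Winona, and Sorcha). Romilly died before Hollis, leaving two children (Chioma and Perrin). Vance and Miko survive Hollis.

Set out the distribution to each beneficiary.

Flora first takes €100,000, leaving a balance of €2,124,000. Flora then takes one-third of the balance (€708,000), for a total of €808,000. The remaining €1,416,000 passes to the descendants.
The descendants' portion (€1,416,000) is divided into 4 shares of €354,000: Vance and Miko each take €354,000; Cormac's €354,000 share passes to Cormac's issue; Romilly's €354,000 share passes to Romilly's issue.
Cormac's share (€354,000) is divided into 3 shares of €118,000: Nell, Winona, and Sorcha each take €118,000.
Romilly's share (€354,000) is divided into 2 shares of €177,000: Chioma and Perrin each take €177,000.

Flora: €808,000; Vance: €354,000; Nell: €118,000; Winona: €118,000; Sorcha: €118,000; Miko: €354,000; Chioma: €177,000; Perrin: €177,000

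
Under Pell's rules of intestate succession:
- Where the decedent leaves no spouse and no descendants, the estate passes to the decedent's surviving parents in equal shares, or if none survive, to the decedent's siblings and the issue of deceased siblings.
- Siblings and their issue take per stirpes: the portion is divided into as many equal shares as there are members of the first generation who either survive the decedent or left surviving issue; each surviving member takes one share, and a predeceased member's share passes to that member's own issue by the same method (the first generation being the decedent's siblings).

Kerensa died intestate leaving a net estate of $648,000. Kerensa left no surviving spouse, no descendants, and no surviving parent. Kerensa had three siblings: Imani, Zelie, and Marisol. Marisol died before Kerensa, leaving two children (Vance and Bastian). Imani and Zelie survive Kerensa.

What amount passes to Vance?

Vance receives $108,000.

The entire $648,000 passes to the siblings and their issue.
That amount ($648,000) is divided into 3 shares of $216,000: Imani and Zelie each take $216,000; Marisol's $216,000 share passes to Marisol's issue.
Marisol's share ($216,000) is divided into 2 shares of $108,000: Vance and Bastian each take $108,000.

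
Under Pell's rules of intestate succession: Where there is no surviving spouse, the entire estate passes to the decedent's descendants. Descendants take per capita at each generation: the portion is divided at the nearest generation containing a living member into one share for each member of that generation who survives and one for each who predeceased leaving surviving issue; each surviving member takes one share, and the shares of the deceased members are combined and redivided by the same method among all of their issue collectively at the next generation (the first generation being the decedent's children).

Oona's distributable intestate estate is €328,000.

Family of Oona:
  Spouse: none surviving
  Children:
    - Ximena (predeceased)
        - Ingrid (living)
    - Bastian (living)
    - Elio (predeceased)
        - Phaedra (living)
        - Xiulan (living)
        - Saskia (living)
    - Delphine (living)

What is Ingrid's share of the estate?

The entire €328,000 passes to the descendants.
That amount (€328,000) is divided at the children's generation into 4 shares of €82,000. Bastian and Delphine each take €82,000. The 2 shares of the deceased (Ximena and Elio) are combined into a pool of €164,000.
That pool (€164,000) is divided at the grandchildren's generation equally among Ingrid, Phaedra, Xiulan, and Saskia: €41,000 each.

Ingrid receives €41,000.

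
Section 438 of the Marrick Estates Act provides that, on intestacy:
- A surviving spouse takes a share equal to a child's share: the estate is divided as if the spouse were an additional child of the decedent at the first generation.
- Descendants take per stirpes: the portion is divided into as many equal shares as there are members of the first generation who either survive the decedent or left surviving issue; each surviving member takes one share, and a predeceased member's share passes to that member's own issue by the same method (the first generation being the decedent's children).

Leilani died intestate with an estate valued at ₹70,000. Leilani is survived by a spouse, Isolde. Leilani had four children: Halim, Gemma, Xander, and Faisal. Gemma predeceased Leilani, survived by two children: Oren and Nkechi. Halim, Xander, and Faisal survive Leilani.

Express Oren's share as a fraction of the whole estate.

The spouse counts as an additional share at the children's level, so there are 5 primary shares of ₹14,000. Isolde takes one such share (₹14,000).
The children's combined portion (₹56,000) is divided into 4 shares of ₹14,000: Halim, Xander, and Faisal each take ₹14,000; Gemma's ₹14,000 share passes to Gemma's issue.
Gemma's share (₹14,000) is divided into 2 shares of ₹7,000: Oren and Nkechi each take ₹7,000.

Oren receives 1/10 of the estate.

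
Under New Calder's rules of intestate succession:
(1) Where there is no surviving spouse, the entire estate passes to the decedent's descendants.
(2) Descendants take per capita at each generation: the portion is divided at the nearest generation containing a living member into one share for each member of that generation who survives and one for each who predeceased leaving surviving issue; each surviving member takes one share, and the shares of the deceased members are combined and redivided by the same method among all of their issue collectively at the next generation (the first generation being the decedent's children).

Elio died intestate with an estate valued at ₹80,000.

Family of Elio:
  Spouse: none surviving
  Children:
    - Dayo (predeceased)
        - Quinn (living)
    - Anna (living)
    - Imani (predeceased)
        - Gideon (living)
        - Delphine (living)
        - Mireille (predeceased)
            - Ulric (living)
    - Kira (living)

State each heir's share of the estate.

Quinn: ₹10,000; Anna: ₹20,000; Gideon: ₹10,000; Delphine: ₹10,000; Ulric: ₹10,000; Kira: ₹20,000

The entire ₹80,000 passes to the descendants.
That amount (₹80,000) is divided at the children's generation into 4 shares of ₹20,000. Anna and Kira each take ₹20,000. The 2 shares of the deceased (Dayo and Imani) are combined into a pool of ₹40,000.
That pool (₹40,000) is divided at the grandchildren's generation into 4 shares of ₹10,000. Quinn, Gideon, and Delphine each take ₹10,000. The remaining share for the deceased Mireille (₹10,000) is carried to the next generation.
That pool (₹10,000) passes entirely to Ulric, the sole taker at the great-grandchildren's generation.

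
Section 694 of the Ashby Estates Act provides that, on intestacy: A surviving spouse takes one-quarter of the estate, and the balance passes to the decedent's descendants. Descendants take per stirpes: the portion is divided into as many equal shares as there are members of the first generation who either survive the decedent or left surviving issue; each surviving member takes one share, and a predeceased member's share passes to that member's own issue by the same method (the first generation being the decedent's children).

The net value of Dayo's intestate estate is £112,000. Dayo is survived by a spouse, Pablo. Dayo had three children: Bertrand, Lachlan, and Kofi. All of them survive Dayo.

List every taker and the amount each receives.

Pablo takes one-quarter of £112,000 = £28,000. The remaining £84,000 passes to the descendants.
The descendants' portion (£84,000) is divided into 3 shares of £28,000: Bertrand, Lachlan, and Kofi each take £28,000.

Pablo: £28,000; Bertrand: £28,000; Lachlan: £28,000; Kofi: £28,000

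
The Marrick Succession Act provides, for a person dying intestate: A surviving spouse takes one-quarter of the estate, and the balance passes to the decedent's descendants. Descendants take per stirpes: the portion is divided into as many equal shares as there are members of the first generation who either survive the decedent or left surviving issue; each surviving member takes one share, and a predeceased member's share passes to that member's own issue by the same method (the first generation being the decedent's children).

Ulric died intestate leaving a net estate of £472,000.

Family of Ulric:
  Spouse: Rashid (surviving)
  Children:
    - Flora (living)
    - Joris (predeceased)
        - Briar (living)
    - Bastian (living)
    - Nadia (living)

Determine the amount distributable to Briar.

Rashid takes one-quarter of £472,000 = £118,000. The remaining £354,000 passes to the descendants.
The descendants' portion (£354,000) is divided into 4 shares of £88,500: Flora, Bastian, and Nadia each take £88,500; Joris's £88,500 share passes to Joris's issue.
Joris's share (£88,500) passes entirely to Briar.

Briar receives £88,500.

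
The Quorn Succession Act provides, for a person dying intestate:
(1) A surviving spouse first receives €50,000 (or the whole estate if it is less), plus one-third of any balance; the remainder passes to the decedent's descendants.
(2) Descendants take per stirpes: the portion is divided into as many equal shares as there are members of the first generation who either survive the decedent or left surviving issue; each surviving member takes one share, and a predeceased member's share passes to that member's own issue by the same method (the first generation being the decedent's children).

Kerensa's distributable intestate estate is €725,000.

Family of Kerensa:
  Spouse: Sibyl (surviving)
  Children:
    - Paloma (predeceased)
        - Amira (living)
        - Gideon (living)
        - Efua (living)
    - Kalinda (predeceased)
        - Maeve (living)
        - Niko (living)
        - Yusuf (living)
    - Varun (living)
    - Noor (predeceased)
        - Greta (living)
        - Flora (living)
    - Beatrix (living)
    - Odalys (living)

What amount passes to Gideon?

Gideon receives €25,000.

Sibyl first takes €50,000, leaving a balance of €675,000. Sibyl then takes one-third of the balance (€225,000), for a total of €275,000. The remaining €450,000 passes to the descendants.
The descendants' portion (€450,000) is divided into 6 shares of €75,000: Varun, Beatrix, and Odalys each take €75,000; Paloma's €75,000 share passes to Paloma's issue; Kalinda's €75,000 share passes to Kalinda's issue; Noor's €75,000 share passes to Noor's issue.
Paloma's share (€75,000) is divided into 3 shares of €25,000: Amira, Gideon, and Efua each take €25,000.
Kalinda's share (€75,000) is divided into 3 shares of €25,000: Maeve, Niko, and Yusuf each take €25,000.
Noor's share (€75,000) is divided into 2 shares of €37,500: Greta and Flora each take €37,500.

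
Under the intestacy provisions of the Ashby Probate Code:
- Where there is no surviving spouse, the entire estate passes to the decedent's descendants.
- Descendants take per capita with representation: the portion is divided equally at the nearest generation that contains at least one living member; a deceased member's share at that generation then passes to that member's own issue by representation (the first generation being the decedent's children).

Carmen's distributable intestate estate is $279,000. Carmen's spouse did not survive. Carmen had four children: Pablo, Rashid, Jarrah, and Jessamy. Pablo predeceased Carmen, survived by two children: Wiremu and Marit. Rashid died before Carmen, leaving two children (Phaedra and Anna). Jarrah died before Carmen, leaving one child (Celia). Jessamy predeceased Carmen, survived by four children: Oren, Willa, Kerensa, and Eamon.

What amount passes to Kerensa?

Kerensa receives $31,000.

The entire $279,000 passes to the descendants.
No child survives, so the initial division is made at the grandchildren's generation.
That amount ($279,000) is divided into 9 shares of $31,000: Wiremu, Marit, Phaedra, Anna, Celia, Oren, Willa, Kerensa, and Eamon each take $31,000.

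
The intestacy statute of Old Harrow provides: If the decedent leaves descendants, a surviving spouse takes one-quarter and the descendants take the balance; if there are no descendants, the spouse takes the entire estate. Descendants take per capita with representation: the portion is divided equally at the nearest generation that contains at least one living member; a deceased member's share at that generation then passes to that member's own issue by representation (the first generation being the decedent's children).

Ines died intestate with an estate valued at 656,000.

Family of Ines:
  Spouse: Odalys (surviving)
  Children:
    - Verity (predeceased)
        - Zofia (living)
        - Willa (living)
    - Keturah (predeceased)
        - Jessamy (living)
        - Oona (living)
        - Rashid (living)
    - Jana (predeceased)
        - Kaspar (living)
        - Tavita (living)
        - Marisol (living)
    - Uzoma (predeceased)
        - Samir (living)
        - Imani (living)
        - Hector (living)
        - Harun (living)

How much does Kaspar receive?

Kaspar receives 41,000.

Odalys takes one-quarter of 656,000 = 164,000. The remaining 492,000 passes to the descendants.
No child survives, so the initial division is made at the grandchildren's generation.
The descendants' portion (492,000) is divided into 12 shares of 41,000: Zofia, Willa, Jessamy, Oona, Rashid, Kaspar, Tavita, Marisol, Samir, Imani, Hector, and Harun each take 41,000.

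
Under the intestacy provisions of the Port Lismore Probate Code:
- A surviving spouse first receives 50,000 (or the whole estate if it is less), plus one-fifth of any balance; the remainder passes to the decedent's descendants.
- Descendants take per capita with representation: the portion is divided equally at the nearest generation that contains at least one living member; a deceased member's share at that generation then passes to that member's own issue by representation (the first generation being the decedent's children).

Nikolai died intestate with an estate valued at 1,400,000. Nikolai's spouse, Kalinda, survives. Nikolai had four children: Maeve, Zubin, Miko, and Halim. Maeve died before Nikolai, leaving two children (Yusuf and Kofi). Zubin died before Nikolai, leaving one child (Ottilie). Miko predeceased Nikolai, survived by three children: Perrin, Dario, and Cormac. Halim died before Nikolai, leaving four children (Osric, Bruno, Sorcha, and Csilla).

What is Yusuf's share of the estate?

Kalinda first takes 50,000, leaving a balance of 1,350,000. Kalinda then takes one-fifth of the balance (270,000), for a total of 320,000. The remaining 1,080,000 passes to the descendants.
No child survives, so the initial division is made at the grandchildren's generation.
The descendants' portion (1,080,000) is divided into 10 shares of 108,000: Yusuf, Kofi, Ottilie, Perrin, Dario, Cormac, Osric, Bruno, Sorcha, and Csilla each take 108,000.

Yusuf receives 108,000.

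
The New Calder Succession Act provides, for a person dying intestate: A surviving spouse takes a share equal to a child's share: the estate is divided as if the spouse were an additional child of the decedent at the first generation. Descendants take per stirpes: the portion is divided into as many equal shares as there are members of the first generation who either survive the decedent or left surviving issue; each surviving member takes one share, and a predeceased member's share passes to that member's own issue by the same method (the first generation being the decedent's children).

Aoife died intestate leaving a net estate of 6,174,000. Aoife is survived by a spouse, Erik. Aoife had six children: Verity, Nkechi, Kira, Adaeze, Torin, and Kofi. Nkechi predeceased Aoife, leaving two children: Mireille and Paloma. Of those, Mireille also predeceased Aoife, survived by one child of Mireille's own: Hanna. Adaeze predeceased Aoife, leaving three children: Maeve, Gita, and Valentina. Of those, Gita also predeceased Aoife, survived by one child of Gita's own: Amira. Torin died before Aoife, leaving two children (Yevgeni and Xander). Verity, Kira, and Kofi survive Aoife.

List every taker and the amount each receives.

The spouse counts as an additional share at the children's level, so there are 7 primary shares of 882,000. Erik takes one such share (882,000).
The children's combined portion (5,292,000) is divided into 6 shares of 882,000: Verity, Kira, and Kofi each take 882,000; Nkechi's 882,000 share passes to Nkechi's issue; Adaeze's 882,000 share passes to Adaeze's issue; Torin's 882,000 share passes to Torin's issue.
Nkechi's share (882,000) is divided into 2 shares of 441,000: Paloma takes 441,000; Mireille's 441,000 share passes to Mireille's issue.
Mireille's share (441,000) passes entirely to Hanna.
Adaeze's share (882,000) is divided into 3 shares of 294,000: Maeve and Valentina each take 294,000; Gita's 294,000 share passes to Gita's issue.
Gita's share (294,000) passes entirely to Amira.
Torin's share (882,000) is divided into 2 shares of 441,000: Yevgeni and Xander each take 441,000.

Erik: 882,000; Verity: 882,000; Hanna: 441,000; Paloma: 441,000; Kira: 882,000; Maeve: 294,000; Amira: 294,000; Valentina: 294,000; Yevgeni: 441,000; Xander: 441,000; Kofi: 882,000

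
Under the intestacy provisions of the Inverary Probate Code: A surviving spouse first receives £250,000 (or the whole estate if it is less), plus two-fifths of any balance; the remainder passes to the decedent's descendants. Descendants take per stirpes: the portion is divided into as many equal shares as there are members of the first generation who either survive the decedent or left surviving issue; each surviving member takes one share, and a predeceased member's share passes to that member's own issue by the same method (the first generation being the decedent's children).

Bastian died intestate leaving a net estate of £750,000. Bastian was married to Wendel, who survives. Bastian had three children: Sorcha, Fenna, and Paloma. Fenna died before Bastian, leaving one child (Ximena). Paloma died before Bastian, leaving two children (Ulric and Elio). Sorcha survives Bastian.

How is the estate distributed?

Wendel first takes £250,000, leaving a balance of £500,000. Wendel then takes two-fifths of the balance (£200,000), for a total of £450,000. The remaining £300,000 passes to the descendants.
The descendants' portion (£300,000) is divided into 3 shares of £100,000: Sorcha takes £100,000; Fenna's £100,000 share passes to Fenna's issue; Paloma's £100,000 share passes to Paloma's issue.
Fenna's share (£100,000) passes entirely to Ximena.
Paloma's share (£100,000) is divided into 2 shares of £50,000: Ulric and Elio each take £50,000.

Wendel: £450,000; Sorcha: £100,000; Ximena: £100,000; Ulric: £50,000; Elio: £50,000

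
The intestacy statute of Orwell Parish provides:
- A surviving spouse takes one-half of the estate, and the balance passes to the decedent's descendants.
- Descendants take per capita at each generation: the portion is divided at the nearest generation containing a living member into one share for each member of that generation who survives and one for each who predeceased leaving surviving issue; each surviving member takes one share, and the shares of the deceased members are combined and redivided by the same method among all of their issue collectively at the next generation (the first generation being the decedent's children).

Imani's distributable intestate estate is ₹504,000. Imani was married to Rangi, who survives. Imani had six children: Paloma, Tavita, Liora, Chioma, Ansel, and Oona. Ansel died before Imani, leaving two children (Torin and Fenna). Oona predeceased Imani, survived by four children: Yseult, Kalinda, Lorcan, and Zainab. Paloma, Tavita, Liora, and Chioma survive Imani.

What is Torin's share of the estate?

Rangi takes one-half of ₹504,000 = ₹252,000. The remaining ₹252,000 passes to the descendants.
The descendants' portion (₹252,000) is divided at the children's generation into 6 shares of ₹42,000. Paloma, Tavita, Liora, and Chioma each take ₹42,000. The 2 shares of the deceased (Ansel and Oona) are combined into a pool of ₹84,000.
That pool (₹84,000) is divided at the grandchildren's generation equally among Torin, Fenna, Yseult, Kalinda, Lorcan, and Zainab: ₹14,000 each.

Torin receives ₹14,000.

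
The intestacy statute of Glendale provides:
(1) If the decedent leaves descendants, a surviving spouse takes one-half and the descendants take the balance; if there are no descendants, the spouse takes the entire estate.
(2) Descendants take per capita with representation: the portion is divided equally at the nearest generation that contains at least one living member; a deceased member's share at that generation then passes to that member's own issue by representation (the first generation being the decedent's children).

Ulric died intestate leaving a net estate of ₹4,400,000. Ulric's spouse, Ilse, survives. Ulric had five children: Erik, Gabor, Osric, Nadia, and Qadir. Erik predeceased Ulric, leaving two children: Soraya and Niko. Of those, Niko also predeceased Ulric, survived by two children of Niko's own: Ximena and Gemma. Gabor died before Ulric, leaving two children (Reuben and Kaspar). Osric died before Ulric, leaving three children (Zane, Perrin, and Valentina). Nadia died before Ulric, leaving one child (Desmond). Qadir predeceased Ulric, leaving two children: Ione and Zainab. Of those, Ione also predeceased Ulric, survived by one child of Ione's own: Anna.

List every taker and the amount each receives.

Ilse takes one-half of ₹4,400,000 = ₹2,200,000. The remaining ₹2,200,000 passes to the descendants.
No child survives, so the initial division is made at the grandchildren's generation.
The descendants' portion (₹2,200,000) is divided into 10 shares of ₹220,000: Soraya, Reuben, Kaspar, Zane, Perrin, Valentina, Desmond, and Zainab each take ₹220,000; Niko's ₹220,000 share passes to Niko's issue; Ione's ₹220,000 share passes to Ione's issue.
Niko's share (₹220,000) is divided into 2 shares of ₹110,000: Ximena and Gemma each take ₹110,000.
Ione's share (₹220,000) passes entirely to Anna.

Ilse: ₹2,200,000; Soraya: ₹220,000; Ximena: ₹110,000; Gemma: ₹110,000; Reuben: ₹220,000; Kaspar: ₹220,000; Zane: ₹220,000; Perrin: ₹220,000; Valentina: ₹220,000; Desmond: ₹220,000; Anna: ₹220,000; Zainab: ₹220,000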